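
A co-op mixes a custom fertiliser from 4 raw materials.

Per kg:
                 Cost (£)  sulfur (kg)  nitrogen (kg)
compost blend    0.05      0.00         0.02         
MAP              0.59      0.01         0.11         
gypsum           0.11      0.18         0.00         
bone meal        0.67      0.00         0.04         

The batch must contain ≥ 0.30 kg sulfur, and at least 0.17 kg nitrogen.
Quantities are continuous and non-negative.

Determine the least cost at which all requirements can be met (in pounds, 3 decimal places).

£0.608

Set it up as a linear program. Let x1 = kg of compost blend, x2 = kg of MAP, x3 = kg of gypsum, x4 = kg of bone meal.
Minimize 0.05x1 + 0.59x2 + 0.11x3 + 0.67x4 with:
  0.01x2 + 0.18x3 ≥ 0.3   (sulfur)
  0.02x1 + 0.11x2 + 0.04x4 ≥ 0.17   (nitrogen)
  x1, x2, x3, x4 ≥ 0.
The optimal basis is {compost blend, gypsum}; MAP, bone meal drop out. There the sulfur and nitrogen constraints are tight.
That vertex is x1 = 8.5, x3 = 1.667.
Cost = 0.05·8.5 + 0.11·1.667 = 0.60837.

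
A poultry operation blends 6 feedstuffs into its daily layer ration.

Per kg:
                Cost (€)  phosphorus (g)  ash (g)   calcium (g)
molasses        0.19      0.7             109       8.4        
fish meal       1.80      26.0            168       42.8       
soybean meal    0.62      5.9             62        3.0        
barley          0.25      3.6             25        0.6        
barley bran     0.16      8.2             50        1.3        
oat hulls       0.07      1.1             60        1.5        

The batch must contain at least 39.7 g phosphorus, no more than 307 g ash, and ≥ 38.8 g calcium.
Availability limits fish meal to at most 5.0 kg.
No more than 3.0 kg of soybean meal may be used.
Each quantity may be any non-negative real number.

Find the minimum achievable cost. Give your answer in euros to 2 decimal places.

Let x1 = kg of molasses, x2 = kg of fish meal, x3 = kg of soybean meal, x4 = kg of barley, x5 = kg of barley bran, x6 = kg of oat hulls.
Minimize 0.19x1 + 1.8x2 + 0.62x3 + 0.25x4 + 0.16x5 + 0.07x6 with:
  0.7x1 + 26x2 + 5.9x3 + 3.6x4 + 8.2x5 + 1.1x6 ≥ 39.7   (phosphorus)
  109x1 + 168x2 + 62x3 + 25x4 + 50x5 + 60x6 ≤ 307   (ash)
  8.4x1 + 42.8x2 + 3x3 + 0.6x4 + 1.3x5 + 1.5x6 ≥ 38.8   (calcium)
  x2 ≤ 5
  x3 ≤ 3
  x1, x2, x3, x4, x5, x6 ≥ 0.
The minimum-cost mix takes nothing from soybean meal, barley, oat hulls — only molasses, fish meal, barley bran. Binding constraints: phosphorus, ash, calcium.
That vertex is x1 = 0.5547, x2 = 0.7215, x5 = 2.506.
Hence cost = 0.19·0.5547 + 1.8·0.7215 + 0.16·2.506 = €1.8051.

€1.81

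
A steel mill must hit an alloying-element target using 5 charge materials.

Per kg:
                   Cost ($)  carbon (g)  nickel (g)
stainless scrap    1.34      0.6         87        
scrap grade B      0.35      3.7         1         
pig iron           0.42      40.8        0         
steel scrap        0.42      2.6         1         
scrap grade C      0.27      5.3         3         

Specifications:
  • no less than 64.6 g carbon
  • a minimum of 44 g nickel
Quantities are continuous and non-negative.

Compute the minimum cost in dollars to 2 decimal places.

Treat it as an LP. Let x1 = kg of stainless scrap, x2 = kg of scrap grade B, x3 = kg of pig iron, x4 = kg of steel scrap, x5 = kg of scrap grade C.
min 1.34x1 + 0.35x2 + 0.42x3 + 0.42x4 + 0.27x5 with:
  0.6x1 + 3.7x2 + 40.8x3 + 2.6x4 + 5.3x5 ≥ 64.6   (carbon)
  87x1 + 1x2 + 1x4 + 3x5 ≥ 44   (nickel)
  x1, x2, x3, x4, x5 ≥ 0.
The optimal basis is {stainless scrap, pig iron}; scrap grade B, steel scrap, scrap grade C drop out. There the carbon and nickel constraints are tight.
Optimal quantities: stainless scrap = 0.5057 kg, pig iron = 1.576 kg.
Cost = 1.34·0.5057 + 0.42·1.576 = 1.3396.

$1.34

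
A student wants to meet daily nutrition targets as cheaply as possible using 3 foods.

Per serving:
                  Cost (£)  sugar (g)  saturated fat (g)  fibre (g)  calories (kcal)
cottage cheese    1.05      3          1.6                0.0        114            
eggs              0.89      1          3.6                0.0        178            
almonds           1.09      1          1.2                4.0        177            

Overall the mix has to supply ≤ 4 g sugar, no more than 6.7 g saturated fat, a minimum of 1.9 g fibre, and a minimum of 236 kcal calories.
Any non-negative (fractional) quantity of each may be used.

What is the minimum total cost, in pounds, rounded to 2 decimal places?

This is a linear program. Let x1 = servings of cottage cheese, x2 = servings of eggs, x3 = servings of almonds.
min 1.05x1 + 0.89x2 + 1.09x3 with:
  3x1 + 1x2 + 1x3 ≤ 4   (sugar)
  1.6x1 + 3.6x2 + 1.2x3 ≤ 6.7   (saturated fat)
  4x3 ≥ 1.9   (fibre)
  114x1 + 178x2 + 177x3 ≥ 236   (calories)
  x1, x2, x3 ≥ 0.
The cheapest feasible vertex uses only eggs, almonds; cottage cheese is not used. Binding constraints: fibre and calories.
So eggs = 0.8535 servings, almonds = 0.475 servings.
Total cost: 0.89·0.8535 + 1.09·0.475 = 1.2774.

£1.28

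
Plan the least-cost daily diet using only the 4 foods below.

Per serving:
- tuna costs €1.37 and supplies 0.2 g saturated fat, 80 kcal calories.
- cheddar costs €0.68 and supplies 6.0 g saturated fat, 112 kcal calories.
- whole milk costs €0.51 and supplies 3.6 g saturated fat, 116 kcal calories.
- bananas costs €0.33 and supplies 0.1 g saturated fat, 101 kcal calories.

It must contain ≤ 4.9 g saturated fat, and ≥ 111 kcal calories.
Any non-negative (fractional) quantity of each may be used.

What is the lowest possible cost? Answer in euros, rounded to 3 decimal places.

€0.363

Let x1 = servings of tuna, x2 = servings of cheddar, x3 = servings of whole milk, x4 = servings of bananas.
min 1.37x1 + 0.68x2 + 0.51x3 + 0.33x4 subject to:
  0.2x1 + 6x2 + 3.6x3 + 0.1x4 ≤ 4.9   (saturated fat)
  80x1 + 112x2 + 116x3 + 101x4 ≥ 111   (calories)
  x1, x2, x3, x4 ≥ 0.
The optimal basis is {bananas}; tuna, cheddar, whole milk drop out. The calories requirement is met with equality.
So bananas = 1.099 servings.
Hence cost = 0.33·1.099 = €0.36267.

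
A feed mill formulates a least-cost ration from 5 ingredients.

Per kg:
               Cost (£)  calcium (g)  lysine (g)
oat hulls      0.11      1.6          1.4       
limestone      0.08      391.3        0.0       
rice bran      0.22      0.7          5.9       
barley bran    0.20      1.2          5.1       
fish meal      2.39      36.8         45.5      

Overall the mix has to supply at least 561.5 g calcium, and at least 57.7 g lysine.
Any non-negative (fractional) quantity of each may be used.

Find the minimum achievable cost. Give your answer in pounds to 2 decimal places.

£2.26

Let x1 = kg of oat hulls, x2 = kg of limestone, x3 = kg of rice bran, x4 = kg of barley bran, x5 = kg of fish meal.
Minimize 0.11x1 + 0.08x2 + 0.22x3 + 0.2x4 + 2.39x5 s.t.:
  1.6x1 + 391.3x2 + 0.7x3 + 1.2x4 + 36.8x5 ≥ 561.5   (calcium)
  1.4x1 + 5.9x3 + 5.1x4 + 45.5x5 ≥ 57.7   (lysine)
  x1, x2, x3, x4, x5 ≥ 0.
At the optimum only limestone, rice bran are positive (oat hulls, barley bran, fish meal = 0). There the calcium and lysine constraints are tight.
So limestone = 1.417 kg, rice bran = 9.78 kg.
Hence cost = 0.08·1.417 + 0.22·9.78 = £2.26496.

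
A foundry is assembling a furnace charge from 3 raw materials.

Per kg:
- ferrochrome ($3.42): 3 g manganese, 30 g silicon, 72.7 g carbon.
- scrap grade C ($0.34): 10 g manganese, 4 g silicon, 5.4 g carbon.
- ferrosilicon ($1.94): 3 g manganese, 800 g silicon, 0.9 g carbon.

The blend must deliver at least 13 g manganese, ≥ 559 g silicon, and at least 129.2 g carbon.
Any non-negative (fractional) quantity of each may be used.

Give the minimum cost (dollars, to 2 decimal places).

$7.33

Treat it as an LP. Let x1 = kg of ferrochrome, x2 = kg of scrap grade C, x3 = kg of ferrosilicon.
Minimize 3.42x1 + 0.34x2 + 1.94x3 s.t.:
  3x1 + 10x2 + 3x3 ≥ 13   (manganese)
  30x1 + 4x2 + 800x3 ≥ 559   (silicon)
  72.7x1 + 5.4x2 + 0.9x3 ≥ 129.2   (carbon)
  x1, x2, x3 ≥ 0.
The optimal mix uses every input. Binding constraints: manganese, silicon, carbon.
Optimal quantities: ferrochrome = 1.725 kg, scrap grade C = 0.5931 kg, ferrosilicon = 0.6311 kg.
Total cost: 3.42·1.725 + 0.34·0.5931 + 1.94·0.6311 = 7.3255.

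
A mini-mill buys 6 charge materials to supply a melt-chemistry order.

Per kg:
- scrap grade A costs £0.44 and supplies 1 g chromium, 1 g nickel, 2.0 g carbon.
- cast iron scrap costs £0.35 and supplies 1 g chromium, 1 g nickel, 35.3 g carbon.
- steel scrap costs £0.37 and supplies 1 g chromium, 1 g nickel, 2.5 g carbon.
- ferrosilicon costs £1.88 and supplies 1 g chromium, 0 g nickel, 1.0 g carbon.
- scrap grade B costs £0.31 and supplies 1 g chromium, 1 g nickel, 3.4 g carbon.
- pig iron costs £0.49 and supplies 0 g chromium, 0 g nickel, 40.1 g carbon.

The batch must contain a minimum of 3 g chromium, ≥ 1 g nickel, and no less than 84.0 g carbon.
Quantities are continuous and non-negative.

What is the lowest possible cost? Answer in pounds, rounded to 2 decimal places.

Set it up as a linear program. Let x1 = kg of scrap grade A, x2 = kg of cast iron scrap, x3 = kg of steel scrap, x4 = kg of ferrosilicon, x5 = kg of scrap grade B, x6 = kg of pig iron.
min 0.44x1 + 0.35x2 + 0.37x3 + 1.88x4 + 0.31x5 + 0.49x6 with:
  1x1 + 1x2 + 1x3 + 1x4 + 1x5 ≥ 3   (chromium)
  1x1 + 1x2 + 1x3 + 1x5 ≥ 1   (nickel)
  2x1 + 35.3x2 + 2.5x3 + 1x4 + 3.4x5 + 40.1x6 ≥ 84   (carbon)
  x1, x2, x3, x4, x5, x6 ≥ 0.
The minimum-cost mix takes nothing from scrap grade A, steel scrap, ferrosilicon, pig iron — only cast iron scrap, scrap grade B. There the chromium and carbon constraints are tight.
Solving gives x2 = 2.313, x5 = 0.6865.
Objective = 0.35·2.313 + 0.31·0.6865 = 1.0224.

£1.02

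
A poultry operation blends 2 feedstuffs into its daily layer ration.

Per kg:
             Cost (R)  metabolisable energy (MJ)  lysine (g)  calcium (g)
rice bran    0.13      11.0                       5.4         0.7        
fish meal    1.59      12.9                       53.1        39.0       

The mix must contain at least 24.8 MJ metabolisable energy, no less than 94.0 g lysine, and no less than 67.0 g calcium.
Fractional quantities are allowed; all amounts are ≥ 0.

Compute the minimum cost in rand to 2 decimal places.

Set it up as a linear program. Let x1 = kg of rice bran, x2 = kg of fish meal.
Minimize 0.13x1 + 1.59x2 with:
  11x1 + 12.9x2 ≥ 24.8   (metabolisable energy)
  5.4x1 + 53.1x2 ≥ 94   (lysine)
  0.7x1 + 39x2 ≥ 67   (calcium)
  x1, x2 ≥ 0.
Both inputs are positive at the optimum. Binding constraints: lysine and calcium.
So rice bran = 0.62446 kg, fish meal = 1.7067 kg.
Objective = 0.13·0.62446 + 1.59·1.7067 = 2.7948.

R2.79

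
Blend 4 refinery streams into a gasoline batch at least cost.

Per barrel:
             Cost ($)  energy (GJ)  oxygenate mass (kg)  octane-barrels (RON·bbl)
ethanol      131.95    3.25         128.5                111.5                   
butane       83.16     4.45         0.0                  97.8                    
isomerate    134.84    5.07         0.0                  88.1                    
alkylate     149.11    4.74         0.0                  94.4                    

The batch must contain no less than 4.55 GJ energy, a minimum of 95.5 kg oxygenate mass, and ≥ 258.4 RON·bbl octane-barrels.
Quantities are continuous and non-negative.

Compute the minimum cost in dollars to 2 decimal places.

$247.32

This is a linear program. Let x1 = barrels of ethanol, x2 = barrels of butane, x3 = barrels of isomerate, x4 = barrels of alkylate.
min 131.95x1 + 83.16x2 + 134.84x3 + 149.11x4 subject to:
  3.25x1 + 4.45x2 + 5.07x3 + 4.74x4 ≥ 4.55   (energy)
  128.5x1 ≥ 95.5   (oxygenate mass)
  111.5x1 + 97.8x2 + 88.1x3 + 94.4x4 ≥ 258.4   (octane-barrels)
  x1, x2, x3, x4 ≥ 0.
The minimum-cost mix takes nothing from isomerate, alkylate — only ethanol, butane. The oxygenate mass and octane-barrels requirements are met with equality.
That vertex is x1 = 0.74319, x2 = 1.7948.
Cost = 131.95·0.74319 + 83.16·1.7948 = 247.3195.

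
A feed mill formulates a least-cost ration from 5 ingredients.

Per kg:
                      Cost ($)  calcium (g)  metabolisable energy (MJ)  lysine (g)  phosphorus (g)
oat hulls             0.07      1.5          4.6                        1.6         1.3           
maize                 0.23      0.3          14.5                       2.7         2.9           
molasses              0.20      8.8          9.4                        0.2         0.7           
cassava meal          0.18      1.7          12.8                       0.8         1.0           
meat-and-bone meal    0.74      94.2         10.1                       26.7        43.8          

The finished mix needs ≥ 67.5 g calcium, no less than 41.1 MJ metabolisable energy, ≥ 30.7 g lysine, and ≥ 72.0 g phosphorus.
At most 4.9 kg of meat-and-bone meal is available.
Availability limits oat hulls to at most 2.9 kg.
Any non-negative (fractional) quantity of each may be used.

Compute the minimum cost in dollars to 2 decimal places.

$1.51

Treat it as an LP. Let x1 = kg of oat hulls, x2 = kg of maize, x3 = kg of molasses, x4 = kg of cassava meal, x5 = kg of meat-and-bone meal.
min 0.07x1 + 0.23x2 + 0.2x3 + 0.18x4 + 0.74x5 subject to:
  1.5x1 + 0.3x2 + 8.8x3 + 1.7x4 + 94.2x5 ≥ 67.5   (calcium)
  4.6x1 + 14.5x2 + 9.4x3 + 12.8x4 + 10.1x5 ≥ 41.1   (metabolisable energy)
  1.6x1 + 2.7x2 + 0.2x3 + 0.8x4 + 26.7x5 ≥ 30.7   (lysine)
  1.3x1 + 2.9x2 + 0.7x3 + 1x4 + 43.8x5 ≥ 72   (phosphorus)
  x5 ≤ 4.9
  x1 ≤ 2.9
  x1, x2, x3, x4, x5 ≥ 0.
The optimal basis is {oat hulls, cassava meal, meat-and-bone meal}; maize, molasses drop out. Binding constraints: metabolisable energy, phosphorus, the oat hulls cap.
Optimal quantities: oat hulls = 2.9 kg, cassava meal = 0.9568 kg, meat-and-bone meal = 1.536 kg.
Cost = 0.07·2.9 + 0.18·0.9568 + 0.74·1.536 = 1.5119.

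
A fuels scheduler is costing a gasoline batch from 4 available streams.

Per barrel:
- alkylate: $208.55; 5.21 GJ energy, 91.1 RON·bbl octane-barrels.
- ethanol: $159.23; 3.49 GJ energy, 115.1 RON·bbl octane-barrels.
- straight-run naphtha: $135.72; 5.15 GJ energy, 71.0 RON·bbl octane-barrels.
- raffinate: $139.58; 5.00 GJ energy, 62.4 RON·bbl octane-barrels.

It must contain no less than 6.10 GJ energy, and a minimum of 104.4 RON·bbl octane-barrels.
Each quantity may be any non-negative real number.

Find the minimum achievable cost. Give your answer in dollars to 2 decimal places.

$181.14

Treat it as an LP. Let x1 = barrels of alkylate, x2 = barrels of ethanol, x3 = barrels of straight-run naphtha, x4 = barrels of raffinate.
min 208.55x1 + 159.23x2 + 135.72x3 + 139.58x4 s.t.:
  5.21x1 + 3.49x2 + 5.15x3 + 5x4 ≥ 6.1   (energy)
  91.1x1 + 115.1x2 + 71x3 + 62.4x4 ≥ 104.4   (octane-barrels)
  x1, x2, x3, x4 ≥ 0.
The optimal basis is {ethanol, straight-run naphtha}; alkylate, raffinate drop out. The energy and octane-barrels requirements are met with equality.
Optimal quantities: ethanol = 0.30309 barrels, straight-run naphtha = 0.97907 barrels.
Hence cost = 159.23·0.30309 + 135.72·0.97907 = $181.1404.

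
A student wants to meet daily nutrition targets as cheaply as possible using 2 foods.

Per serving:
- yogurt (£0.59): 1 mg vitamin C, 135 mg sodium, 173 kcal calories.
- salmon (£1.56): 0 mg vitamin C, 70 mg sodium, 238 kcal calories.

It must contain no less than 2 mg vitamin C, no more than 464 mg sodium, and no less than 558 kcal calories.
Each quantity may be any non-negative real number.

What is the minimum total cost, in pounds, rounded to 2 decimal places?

£1.90

Let x1 = servings of yogurt, x2 = servings of salmon.
Minimise 0.59x1 + 1.56x2 with:
  1x1 ≥ 2   (vitamin C)
  135x1 + 70x2 ≤ 464   (sodium)
  173x1 + 238x2 ≥ 558   (calories)
  x1, x2 ≥ 0.
The cheapest feasible vertex uses only yogurt; salmon is not used. There the calories constraint is tight.
That vertex is x1 = 3.225.
Objective = 0.59·3.225 = 1.9028.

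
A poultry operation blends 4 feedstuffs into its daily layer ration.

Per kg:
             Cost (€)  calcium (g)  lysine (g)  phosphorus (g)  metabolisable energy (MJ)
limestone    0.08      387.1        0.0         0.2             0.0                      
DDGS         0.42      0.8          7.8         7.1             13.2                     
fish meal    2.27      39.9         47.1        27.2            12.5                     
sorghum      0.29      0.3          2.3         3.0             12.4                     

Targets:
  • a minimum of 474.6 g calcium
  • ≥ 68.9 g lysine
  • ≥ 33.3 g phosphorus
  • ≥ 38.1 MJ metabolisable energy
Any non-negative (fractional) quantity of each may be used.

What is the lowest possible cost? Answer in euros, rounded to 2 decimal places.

€3.49

Set it up as a linear program. Let x1 = kg of limestone, x2 = kg of DDGS, x3 = kg of fish meal, x4 = kg of sorghum.
Minimise 0.08x1 + 0.42x2 + 2.27x3 + 0.29x4 subject to:
  387.1x1 + 0.8x2 + 39.9x3 + 0.3x4 ≥ 474.6   (calcium)
  7.8x2 + 47.1x3 + 2.3x4 ≥ 68.9   (lysine)
  0.2x1 + 7.1x2 + 27.2x3 + 3x4 ≥ 33.3   (phosphorus)
  13.2x2 + 12.5x3 + 12.4x4 ≥ 38.1   (metabolisable energy)
  x1, x2, x3, x4 ≥ 0.
The cheapest feasible vertex uses only limestone, DDGS, fish meal; sorghum is not used. There the calcium, lysine, metabolisable energy constraints are tight.
Optimal quantities: limestone = 1.102 kg, DDGS = 1.78 kg, fish meal = 1.168 kg.
Hence cost = 0.08·1.102 + 0.42·1.78 + 2.27·1.168 = €3.4871.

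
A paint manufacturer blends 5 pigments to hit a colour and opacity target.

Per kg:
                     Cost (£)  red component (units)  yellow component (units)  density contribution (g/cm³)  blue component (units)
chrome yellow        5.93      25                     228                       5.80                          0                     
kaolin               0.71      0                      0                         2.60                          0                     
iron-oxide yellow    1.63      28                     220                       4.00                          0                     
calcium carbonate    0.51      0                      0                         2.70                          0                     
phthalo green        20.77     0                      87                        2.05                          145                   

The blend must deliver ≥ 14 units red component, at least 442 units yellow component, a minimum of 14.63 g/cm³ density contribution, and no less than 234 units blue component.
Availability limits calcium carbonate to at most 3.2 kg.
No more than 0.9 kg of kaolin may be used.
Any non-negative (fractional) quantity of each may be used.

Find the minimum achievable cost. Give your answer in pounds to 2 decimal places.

£36.86

This is a linear program. Let x1 = kg of chrome yellow, x2 = kg of kaolin, x3 = kg of iron-oxide yellow, x4 = kg of calcium carbonate, x5 = kg of phthalo green.
Minimise 5.93x1 + 0.71x2 + 1.63x3 + 0.51x4 + 20.77x5 subject to:
  25x1 + 28x3 ≥ 14   (red component)
  228x1 + 220x3 + 87x5 ≥ 442   (yellow component)
  5.8x1 + 2.6x2 + 4x3 + 2.7x4 + 2.05x5 ≥ 14.63   (density contribution)
  145x5 ≥ 234   (blue component)
  x4 ≤ 3.2
  x2 ≤ 0.9
  x1, x2, x3, x4, x5 ≥ 0.
The minimum-cost mix takes nothing from chrome yellow, kaolin — only iron-oxide yellow, calcium carbonate, phthalo green. Binding constraints: yellow component, density contribution, blue component.
Solving gives x3 = 1.371, x4 = 2.162, x5 = 1.614.
Cost = 1.63·1.371 + 0.51·2.162 + 20.77·1.614 = 36.8601.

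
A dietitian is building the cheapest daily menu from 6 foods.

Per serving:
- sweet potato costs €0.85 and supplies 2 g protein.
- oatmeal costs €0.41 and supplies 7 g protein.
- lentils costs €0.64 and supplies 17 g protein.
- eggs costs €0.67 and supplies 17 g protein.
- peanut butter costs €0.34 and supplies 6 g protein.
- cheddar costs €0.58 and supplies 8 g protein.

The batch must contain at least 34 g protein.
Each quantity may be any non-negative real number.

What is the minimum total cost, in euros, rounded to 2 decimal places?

Treat it as an LP. Let x1 = servings of sweet potato, x2 = servings of oatmeal, x3 = servings of lentils, x4 = servings of eggs, x5 = servings of peanut butter, x6 = servings of cheddar.
min 0.85x1 + 0.41x2 + 0.64x3 + 0.67x4 + 0.34x5 + 0.58x6 subject to:
  2x1 + 7x2 + 17x3 + 17x4 + 6x5 + 8x6 ≥ 34   (protein)
  x1, x2, x3, x4, x5, x6 ≥ 0.
At the optimum only lentils is positive (sweet potato, oatmeal, eggs, peanut butter, cheddar = 0). There the protein constraint is tight.
That vertex is x3 = 2.
Cost = 0.64·2 = 1.2800.

€1.28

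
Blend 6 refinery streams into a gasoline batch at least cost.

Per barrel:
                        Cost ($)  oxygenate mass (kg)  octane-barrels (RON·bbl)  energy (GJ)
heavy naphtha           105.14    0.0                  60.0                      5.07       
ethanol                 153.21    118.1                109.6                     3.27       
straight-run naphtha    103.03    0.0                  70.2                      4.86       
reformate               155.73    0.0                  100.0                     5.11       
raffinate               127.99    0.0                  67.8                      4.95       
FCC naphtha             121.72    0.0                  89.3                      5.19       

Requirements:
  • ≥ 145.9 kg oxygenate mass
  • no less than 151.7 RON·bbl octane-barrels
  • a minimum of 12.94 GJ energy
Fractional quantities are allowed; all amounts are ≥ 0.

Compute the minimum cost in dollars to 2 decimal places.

$373.85

Let x1 = barrels of heavy naphtha, x2 = barrels of ethanol, x3 = barrels of straight-run naphtha, x4 = barrels of reformate, x5 = barrels of raffinate, x6 = barrels of FCC naphtha.
min 105.14x1 + 153.21x2 + 103.03x3 + 155.73x4 + 127.99x5 + 121.72x6 s.t.:
  118.1x2 ≥ 145.9   (oxygenate mass)
  60x1 + 109.6x2 + 70.2x3 + 100x4 + 67.8x5 + 89.3x6 ≥ 151.7   (octane-barrels)
  5.07x1 + 3.27x2 + 4.86x3 + 5.11x4 + 4.95x5 + 5.19x6 ≥ 12.94   (energy)
  x1, x2, x3, x4, x5, x6 ≥ 0.
The optimal basis is {heavy naphtha, ethanol}; straight-run naphtha, reformate, raffinate, FCC naphtha drop out. The oxygenate mass and energy requirements are met with equality.
Solving gives x1 = 1.7555, x2 = 1.2354.
Hence cost = 105.14·1.7555 + 153.21·1.2354 = $373.8489.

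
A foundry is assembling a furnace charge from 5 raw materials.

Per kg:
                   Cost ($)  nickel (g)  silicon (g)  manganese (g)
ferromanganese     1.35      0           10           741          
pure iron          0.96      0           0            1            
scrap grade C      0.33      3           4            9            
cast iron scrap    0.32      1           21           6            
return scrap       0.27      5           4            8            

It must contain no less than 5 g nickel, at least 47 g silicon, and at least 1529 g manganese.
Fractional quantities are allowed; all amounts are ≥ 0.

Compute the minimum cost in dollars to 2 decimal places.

$3.33

Let x1 = kg of ferromanganese, x2 = kg of pure iron, x3 = kg of scrap grade C, x4 = kg of cast iron scrap, x5 = kg of return scrap.
min 1.35x1 + 0.96x2 + 0.33x3 + 0.32x4 + 0.27x5 subject to:
  3x3 + 1x4 + 5x5 ≥ 5   (nickel)
  10x1 + 4x3 + 21x4 + 4x5 ≥ 47   (silicon)
  741x1 + 1x2 + 9x3 + 6x4 + 8x5 ≥ 1529   (manganese)
  x1, x2, x3, x4, x5 ≥ 0.
The cheapest feasible vertex uses only ferromanganese, cast iron scrap, return scrap; pure iron, scrap grade C are not used. The nickel, silicon, manganese requirements are met with equality.
That vertex is x1 = 2.046, x4 = 1.116, x5 = 0.7768.
Objective = 1.35·2.046 + 0.32·1.116 + 0.27·0.7768 = 3.3290.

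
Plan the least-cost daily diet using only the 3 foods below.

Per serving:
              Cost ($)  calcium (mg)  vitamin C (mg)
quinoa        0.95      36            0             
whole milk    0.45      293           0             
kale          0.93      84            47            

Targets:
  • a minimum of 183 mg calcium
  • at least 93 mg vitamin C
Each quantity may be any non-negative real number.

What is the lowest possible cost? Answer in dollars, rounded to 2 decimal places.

$1.87

Let x1 = servings of quinoa, x2 = servings of whole milk, x3 = servings of kale.
Minimize 0.95x1 + 0.45x2 + 0.93x3 subject to:
  36x1 + 293x2 + 84x3 ≥ 183   (calcium)
  47x3 ≥ 93   (vitamin C)
  x1, x2, x3 ≥ 0.
The cheapest feasible vertex uses only whole milk, kale; quinoa is not used. Binding constraints: calcium and vitamin C.
Optimal quantities: whole milk = 0.05729 servings, kale = 1.979 servings.
Hence cost = 0.45·0.05729 + 0.93·1.979 = $1.8663.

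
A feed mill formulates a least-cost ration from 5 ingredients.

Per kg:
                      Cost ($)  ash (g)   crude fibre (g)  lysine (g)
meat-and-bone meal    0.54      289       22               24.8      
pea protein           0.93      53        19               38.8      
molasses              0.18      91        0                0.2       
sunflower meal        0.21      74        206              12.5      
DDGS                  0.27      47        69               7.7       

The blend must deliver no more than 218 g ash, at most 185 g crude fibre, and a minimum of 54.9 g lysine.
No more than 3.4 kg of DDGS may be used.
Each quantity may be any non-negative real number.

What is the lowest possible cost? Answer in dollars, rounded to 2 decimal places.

Set it up as a linear program. Let x1 = kg of meat-and-bone meal, x2 = kg of pea protein, x3 = kg of molasses, x4 = kg of sunflower meal, x5 = kg of DDGS.
min 0.54x1 + 0.93x2 + 0.18x3 + 0.21x4 + 0.27x5 subject to:
  289x1 + 53x2 + 91x3 + 74x4 + 47x5 ≤ 218   (ash)
  22x1 + 19x2 + 206x4 + 69x5 ≤ 185   (crude fibre)
  24.8x1 + 38.8x2 + 0.2x3 + 12.5x4 + 7.7x5 ≥ 54.9   (lysine)
  x5 ≤ 3.4
  x1, x2, x3, x4, x5 ≥ 0.
The minimum-cost mix takes nothing from molasses, DDGS — only meat-and-bone meal, pea protein, sunflower meal. The ash, crude fibre, lysine requirements are met with equality.
Optimal quantities: meat-and-bone meal = 0.3883 kg, pea protein = 0.9181 kg, sunflower meal = 0.7719 kg.
Hence cost = 0.54·0.3883 + 0.93·0.9181 + 0.21·0.7719 = $1.2256.

$1.23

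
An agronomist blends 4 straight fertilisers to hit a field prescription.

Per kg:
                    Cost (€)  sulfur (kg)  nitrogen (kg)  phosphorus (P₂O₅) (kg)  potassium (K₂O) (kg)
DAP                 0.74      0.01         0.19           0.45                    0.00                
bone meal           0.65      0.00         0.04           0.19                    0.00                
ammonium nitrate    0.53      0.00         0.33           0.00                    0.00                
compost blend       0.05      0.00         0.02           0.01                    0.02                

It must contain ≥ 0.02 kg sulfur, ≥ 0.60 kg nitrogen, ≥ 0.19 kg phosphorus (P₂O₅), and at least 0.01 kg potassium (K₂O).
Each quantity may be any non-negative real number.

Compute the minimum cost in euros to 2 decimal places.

€1.84

Treat it as an LP. Let x1 = kg of DAP, x2 = kg of bone meal, x3 = kg of ammonium nitrate, x4 = kg of compost blend.
Minimize 0.74x1 + 0.65x2 + 0.53x3 + 0.05x4 s.t.:
  0.01x1 ≥ 0.02   (sulfur)
  0.19x1 + 0.04x2 + 0.33x3 + 0.02x4 ≥ 0.6   (nitrogen)
  0.45x1 + 0.19x2 + 0.01x4 ≥ 0.19   (phosphorus (P₂O₅))
  0.02x4 ≥ 0.01   (potassium (K₂O))
  x1, x2, x3, x4 ≥ 0.
The minimum-cost mix takes nothing from bone meal — only DAP, ammonium nitrate, compost blend. There the sulfur, nitrogen, potassium (K₂O) constraints are tight.
That vertex is x1 = 2, x3 = 0.6364, x4 = 0.5.
Hence cost = 0.74·2 + 0.53·0.6364 + 0.05·0.5 = €1.8423.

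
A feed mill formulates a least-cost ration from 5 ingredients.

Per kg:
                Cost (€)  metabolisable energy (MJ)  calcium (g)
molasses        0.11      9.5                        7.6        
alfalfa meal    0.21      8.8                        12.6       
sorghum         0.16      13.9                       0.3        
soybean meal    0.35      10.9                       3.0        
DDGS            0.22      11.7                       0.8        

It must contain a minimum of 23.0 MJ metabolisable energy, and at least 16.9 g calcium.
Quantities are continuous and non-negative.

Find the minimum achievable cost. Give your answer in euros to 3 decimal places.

Let x1 = kg of molasses, x2 = kg of alfalfa meal, x3 = kg of sorghum, x4 = kg of soybean meal, x5 = kg of DDGS.
Minimise 0.11x1 + 0.21x2 + 0.16x3 + 0.35x4 + 0.22x5 with:
  9.5x1 + 8.8x2 + 13.9x3 + 10.9x4 + 11.7x5 ≥ 23   (metabolisable energy)
  7.6x1 + 12.6x2 + 0.3x3 + 3x4 + 0.8x5 ≥ 16.9   (calcium)
  x1, x2, x3, x4, x5 ≥ 0.
The minimum-cost mix takes nothing from alfalfa meal, soybean meal, DDGS — only molasses, sorghum. Binding constraints: metabolisable energy and calcium.
So molasses = 2.218 kg, sorghum = 0.1386 kg.
Objective = 0.11·2.218 + 0.16·0.1386 = 0.26616.

€0.266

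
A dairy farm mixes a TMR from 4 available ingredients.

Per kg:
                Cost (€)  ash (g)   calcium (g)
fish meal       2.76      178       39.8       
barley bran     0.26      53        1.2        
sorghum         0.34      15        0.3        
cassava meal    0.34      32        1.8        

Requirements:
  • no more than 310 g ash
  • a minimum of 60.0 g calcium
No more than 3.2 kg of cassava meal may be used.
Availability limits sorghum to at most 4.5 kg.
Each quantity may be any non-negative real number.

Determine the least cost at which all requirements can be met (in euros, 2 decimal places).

Let x1 = kg of fish meal, x2 = kg of barley bran, x3 = kg of sorghum, x4 = kg of cassava meal.
Minimize 2.76x1 + 0.26x2 + 0.34x3 + 0.34x4 s.t.:
  178x1 + 53x2 + 15x3 + 32x4 ≤ 310   (ash)
  39.8x1 + 1.2x2 + 0.3x3 + 1.8x4 ≥ 60   (calcium)
  x4 ≤ 3.2
  x3 ≤ 4.5
  x1, x2, x3, x4 ≥ 0.
The optimal basis is {fish meal}; barley bran, sorghum, cassava meal drop out. The calcium requirement is met with equality.
Solving gives x1 = 1.508.
Total cost: 2.76·1.508 = 4.1621.

€4.16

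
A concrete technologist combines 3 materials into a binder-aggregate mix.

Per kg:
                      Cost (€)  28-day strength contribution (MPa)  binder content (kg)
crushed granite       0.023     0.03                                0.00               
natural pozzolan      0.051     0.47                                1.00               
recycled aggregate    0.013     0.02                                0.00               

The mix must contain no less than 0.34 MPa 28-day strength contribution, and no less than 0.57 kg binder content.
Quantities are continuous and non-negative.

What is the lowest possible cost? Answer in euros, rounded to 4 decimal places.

Let x1 = kg of crushed granite, x2 = kg of natural pozzolan, x3 = kg of recycled aggregate.
min 0.023x1 + 0.051x2 + 0.013x3 s.t.:
  0.03x1 + 0.47x2 + 0.02x3 ≥ 0.34   (28-day strength contribution)
  1x2 ≥ 0.57   (binder content)
  x1, x2, x3 ≥ 0.
The cheapest feasible vertex uses only natural pozzolan; crushed granite, recycled aggregate are not used. Binding constraint: 28-day strength contribution.
Optimal quantities: natural pozzolan = 0.7234 kg.
Total cost: 0.051·0.7234 = 0.036893.

€0.0369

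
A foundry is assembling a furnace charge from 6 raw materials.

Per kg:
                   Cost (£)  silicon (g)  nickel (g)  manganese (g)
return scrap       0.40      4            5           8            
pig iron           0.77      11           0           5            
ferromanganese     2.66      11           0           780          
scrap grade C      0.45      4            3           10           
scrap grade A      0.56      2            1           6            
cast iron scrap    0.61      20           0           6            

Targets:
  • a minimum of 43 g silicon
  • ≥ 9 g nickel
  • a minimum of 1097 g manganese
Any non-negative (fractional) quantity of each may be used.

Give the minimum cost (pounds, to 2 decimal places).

£5.02

This is a linear program. Let x1 = kg of return scrap, x2 = kg of pig iron, x3 = kg of ferromanganese, x4 = kg of scrap grade C, x5 = kg of scrap grade A, x6 = kg of cast iron scrap.
Minimise 0.4x1 + 0.77x2 + 2.66x3 + 0.45x4 + 0.56x5 + 0.61x6 with:
  4x1 + 11x2 + 11x3 + 4x4 + 2x5 + 20x6 ≥ 43   (silicon)
  5x1 + 3x4 + 1x5 ≥ 9   (nickel)
  8x1 + 5x2 + 780x3 + 10x4 + 6x5 + 6x6 ≥ 1097   (manganese)
  x1, x2, x3, x4, x5, x6 ≥ 0.
The cheapest feasible vertex uses only return scrap, ferromanganese, cast iron scrap; pig iron, scrap grade C, scrap grade A are not used. There the silicon, nickel, manganese constraints are tight.
Solving gives x1 = 1.8, x3 = 1.38, x6 = 1.031.
Objective = 0.4·1.8 + 2.66·1.38 + 0.61·1.031 = 5.0197.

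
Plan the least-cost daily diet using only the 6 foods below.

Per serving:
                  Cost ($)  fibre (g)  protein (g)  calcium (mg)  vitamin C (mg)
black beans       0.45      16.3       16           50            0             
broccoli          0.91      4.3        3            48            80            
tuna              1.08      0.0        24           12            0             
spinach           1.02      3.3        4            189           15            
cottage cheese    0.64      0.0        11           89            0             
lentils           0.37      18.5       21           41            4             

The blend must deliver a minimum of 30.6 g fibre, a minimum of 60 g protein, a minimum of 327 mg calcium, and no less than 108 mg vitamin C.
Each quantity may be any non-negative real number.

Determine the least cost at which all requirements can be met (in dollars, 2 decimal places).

$2.83

Treat it as an LP. Let x1 = servings of black beans, x2 = servings of broccoli, x3 = servings of tuna, x4 = servings of spinach, x5 = servings of cottage cheese, x6 = servings of lentils.
min 0.45x1 + 0.91x2 + 1.08x3 + 1.02x4 + 0.64x5 + 0.37x6 s.t.:
  16.3x1 + 4.3x2 + 3.3x4 + 18.5x6 ≥ 30.6   (fibre)
  16x1 + 3x2 + 24x3 + 4x4 + 11x5 + 21x6 ≥ 60   (protein)
  50x1 + 48x2 + 12x3 + 189x4 + 89x5 + 41x6 ≥ 327   (calcium)
  80x2 + 15x4 + 4x6 ≥ 108   (vitamin C)
  x1, x2, x3, x4, x5, x6 ≥ 0.
The cheapest feasible vertex uses only broccoli, spinach, lentils; black beans, tuna, cottage cheese are not used. Binding constraints: protein, calcium, vitamin C.
So broccoli = 1.052 servings, spinach = 0.9135 servings, lentils = 2.533 servings.
Objective = 0.91·1.052 + 1.02·0.9135 + 0.37·2.533 = 2.8263.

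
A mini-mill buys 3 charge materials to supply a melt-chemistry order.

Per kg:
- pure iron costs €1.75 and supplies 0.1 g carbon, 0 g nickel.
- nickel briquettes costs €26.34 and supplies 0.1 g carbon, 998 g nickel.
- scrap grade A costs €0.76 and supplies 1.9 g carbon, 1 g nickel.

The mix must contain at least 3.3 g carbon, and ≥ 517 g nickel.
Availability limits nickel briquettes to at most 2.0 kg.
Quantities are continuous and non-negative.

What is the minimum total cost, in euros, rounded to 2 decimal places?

Treat it as an LP. Let x1 = kg of pure iron, x2 = kg of nickel briquettes, x3 = kg of scrap grade A.
min 1.75x1 + 26.34x2 + 0.76x3 subject to:
  0.1x1 + 0.1x2 + 1.9x3 ≥ 3.3   (carbon)
  998x2 + 1x3 ≥ 517   (nickel)
  x2 ≤ 2
  x1, x2, x3 ≥ 0.
The optimal basis is {nickel briquettes, scrap grade A}; pure iron drops out. Binding constraints: carbon and nickel.
So nickel briquettes = 0.5163 kg, scrap grade A = 1.71 kg.
Total cost: 26.34·0.5163 + 0.76·1.71 = 14.8989.

€14.90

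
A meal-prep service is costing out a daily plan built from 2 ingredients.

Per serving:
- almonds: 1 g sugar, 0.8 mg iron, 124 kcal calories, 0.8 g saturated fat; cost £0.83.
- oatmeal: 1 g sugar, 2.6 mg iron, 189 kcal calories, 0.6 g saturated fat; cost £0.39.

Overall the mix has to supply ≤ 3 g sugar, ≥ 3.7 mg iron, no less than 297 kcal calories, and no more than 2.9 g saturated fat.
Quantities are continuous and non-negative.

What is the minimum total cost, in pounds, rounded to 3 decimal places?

£0.613

Treat it as an LP. Let x1 = servings of almonds, x2 = servings of oatmeal.
Minimize 0.83x1 + 0.39x2 with:
  1x1 + 1x2 ≤ 3   (sugar)
  0.8x1 + 2.6x2 ≥ 3.7   (iron)
  124x1 + 189x2 ≥ 297   (calories)
  0.8x1 + 0.6x2 ≤ 2.9   (saturated fat)
  x1, x2 ≥ 0.
The cheapest feasible vertex uses only oatmeal; almonds is not used. The calories requirement is met with equality.
Solving gives x2 = 1.571.
Hence cost = 0.39·1.571 = £0.61269.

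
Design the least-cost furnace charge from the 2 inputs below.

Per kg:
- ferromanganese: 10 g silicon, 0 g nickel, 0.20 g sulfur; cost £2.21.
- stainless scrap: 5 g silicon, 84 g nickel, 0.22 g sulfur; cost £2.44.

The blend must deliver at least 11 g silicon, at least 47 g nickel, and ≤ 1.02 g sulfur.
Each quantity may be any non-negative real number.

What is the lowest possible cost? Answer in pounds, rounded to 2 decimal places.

This is a linear program. Let x1 = kg of ferromanganese, x2 = kg of stainless scrap.
min 2.21x1 + 2.44x2 with:
  10x1 + 5x2 ≥ 11   (silicon)
  84x2 ≥ 47   (nickel)
  0.2x1 + 0.22x2 ≤ 1.02   (sulfur)
  x1, x2 ≥ 0.
Both inputs are positive at the optimum. The silicon and nickel requirements are met with equality.
Optimal quantities: ferromanganese = 0.8202 kg, stainless scrap = 0.5595 kg.
Total cost: 2.21·0.8202 + 2.44·0.5595 = 3.1778.

£3.18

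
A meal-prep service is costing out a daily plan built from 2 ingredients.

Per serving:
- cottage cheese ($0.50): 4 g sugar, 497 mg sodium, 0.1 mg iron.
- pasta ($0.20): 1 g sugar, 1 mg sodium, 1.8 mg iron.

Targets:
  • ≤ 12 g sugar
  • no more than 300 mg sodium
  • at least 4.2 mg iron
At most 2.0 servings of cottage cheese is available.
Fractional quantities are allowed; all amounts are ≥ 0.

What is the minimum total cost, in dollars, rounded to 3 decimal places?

Let x1 = servings of cottage cheese, x2 = servings of pasta.
Minimize 0.5x1 + 0.2x2 s.t.:
  4x1 + 1x2 ≤ 12   (sugar)
  497x1 + 1x2 ≤ 300   (sodium)
  0.1x1 + 1.8x2 ≥ 4.2   (iron)
  x1 ≤ 2
  x1, x2 ≥ 0.
The minimum-cost mix takes nothing from cottage cheese — only pasta. There the iron constraint is tight.
So pasta = 2.333 servings.
Hence cost = 0.2·2.333 = $0.46660.

$0.467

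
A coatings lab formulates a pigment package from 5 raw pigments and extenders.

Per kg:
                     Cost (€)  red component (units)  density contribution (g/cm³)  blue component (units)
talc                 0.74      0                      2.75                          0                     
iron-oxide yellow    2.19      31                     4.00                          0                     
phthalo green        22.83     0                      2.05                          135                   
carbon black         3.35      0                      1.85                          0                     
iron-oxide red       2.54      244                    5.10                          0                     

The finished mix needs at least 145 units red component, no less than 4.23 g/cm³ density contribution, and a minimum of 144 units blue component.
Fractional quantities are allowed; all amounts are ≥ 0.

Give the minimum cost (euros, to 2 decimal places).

€25.86

Treat it as an LP. Let x1 = kg of talc, x2 = kg of iron-oxide yellow, x3 = kg of phthalo green, x4 = kg of carbon black, x5 = kg of iron-oxide red.
Minimize 0.74x1 + 2.19x2 + 22.83x3 + 3.35x4 + 2.54x5 s.t.:
  31x2 + 244x5 ≥ 145   (red component)
  2.75x1 + 4x2 + 2.05x3 + 1.85x4 + 5.1x5 ≥ 4.23   (density contribution)
  135x3 ≥ 144   (blue component)
  x1, x2, x3, x4, x5 ≥ 0.
The optimal basis is {phthalo green, iron-oxide red}; talc, iron-oxide yellow, carbon black drop out. There the red component and blue component constraints are tight.
Solving gives x3 = 1.0667, x5 = 0.59426.
Total cost: 22.83·1.0667 + 2.54·0.59426 = 25.8622.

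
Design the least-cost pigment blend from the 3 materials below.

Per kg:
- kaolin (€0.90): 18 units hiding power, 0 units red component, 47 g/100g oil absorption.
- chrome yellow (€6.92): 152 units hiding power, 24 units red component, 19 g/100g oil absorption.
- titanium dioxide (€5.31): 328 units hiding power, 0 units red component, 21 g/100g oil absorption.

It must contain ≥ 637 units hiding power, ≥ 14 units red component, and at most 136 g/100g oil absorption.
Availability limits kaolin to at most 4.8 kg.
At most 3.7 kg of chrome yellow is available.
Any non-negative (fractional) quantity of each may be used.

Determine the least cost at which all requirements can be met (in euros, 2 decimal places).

Set it up as a linear program. Let x1 = kg of kaolin, x2 = kg of chrome yellow, x3 = kg of titanium dioxide.
Minimise 0.9x1 + 6.92x2 + 5.31x3 s.t.:
  18x1 + 152x2 + 328x3 ≥ 637   (hiding power)
  24x2 ≥ 14   (red component)
  47x1 + 19x2 + 21x3 ≤ 136   (oil absorption)
  x1 ≤ 4.8
  x2 ≤ 3.7
  x1, x2, x3 ≥ 0.
The minimum-cost mix takes nothing from kaolin — only chrome yellow, titanium dioxide. Binding constraints: hiding power and red component.
So chrome yellow = 0.5833 kg, titanium dioxide = 1.672 kg.
Hence cost = 6.92·0.5833 + 5.31·1.672 = €12.9148.

€12.91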